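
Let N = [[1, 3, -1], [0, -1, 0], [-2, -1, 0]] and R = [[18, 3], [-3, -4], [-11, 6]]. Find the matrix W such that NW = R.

N is on the left of W, so left-multiply by N⁻¹: W = N⁻¹R.
det N = 2, so N⁻¹ = [[0, 1/2, -1/2], [0, -1, 0], [-1, -5/2, -1/2]].
W = N⁻¹R = [[0, 1/2, -1/2], [0, -1, 0], [-1, -5/2, -1/2]] · [[18, 3], [-3, -4], [-11, 6]] = [[4, -5], [3, 4], [-5, 4]].

W = [[4, -5], [3, 4], [-5, 4]]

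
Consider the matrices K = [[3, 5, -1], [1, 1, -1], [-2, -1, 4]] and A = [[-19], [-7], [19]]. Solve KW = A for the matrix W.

W = [[0], [-3], [4]]

Since K multiplies W on the left, W = K⁻¹A.
K has determinant -2; K⁻¹ = [[-3/2, 19/2, 2], [1, -5, -1], [-1/2, 7/2, 1]].
W = K⁻¹A = [[-3/2, 19/2, 2], [1, -5, -1], [-1/2, 7/2, 1]] · [[-19], [-7], [19]] = [[0], [-3], [4]].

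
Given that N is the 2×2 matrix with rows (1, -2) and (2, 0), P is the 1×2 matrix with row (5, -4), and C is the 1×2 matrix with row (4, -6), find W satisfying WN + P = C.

W = [[1, -1]]

WN = C − P = [[-1, -2]].
Right-multiplying both sides by N⁻¹ gives W = (C − P)N⁻¹.
N has determinant 4; N⁻¹ = [[0, 1/2], [-1/2, 1/4]].
W = (C − P)N⁻¹ = [[1, -1]].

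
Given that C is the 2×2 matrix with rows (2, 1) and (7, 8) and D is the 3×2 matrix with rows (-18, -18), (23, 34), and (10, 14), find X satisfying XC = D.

C is on the right of X, so right-multiply by C⁻¹: X = DC⁻¹.
det C = 9, so C⁻¹ = [[8/9, -1/9], [-7/9, 2/9]].
X = DC⁻¹ = [[-18, -18], [23, 34], [10, 14]] · [[8/9, -1/9], [-7/9, 2/9]] = [[-2, -2], [-6, 5], [-2, 2]].

X = [[-2, -2], [-6, 5], [-2, 2]]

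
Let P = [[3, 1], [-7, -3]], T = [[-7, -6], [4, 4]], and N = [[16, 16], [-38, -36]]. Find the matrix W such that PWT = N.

W = [[1, 3], [-3, -5]]

Isolating W: multiply by P⁻¹ from the left and T⁻¹ from the right, so W = P⁻¹NT⁻¹.
P has determinant -2; P⁻¹ = [[3/2, 1/2], [-7/2, -3/2]].
det T = -4; the adjugate gives T⁻¹ = [[-1, -3/2], [1, 7/4]].
P⁻¹N = [[5, 6], [1, -2]].
W = (P⁻¹N)T⁻¹ = [[1, 3], [-3, -5]].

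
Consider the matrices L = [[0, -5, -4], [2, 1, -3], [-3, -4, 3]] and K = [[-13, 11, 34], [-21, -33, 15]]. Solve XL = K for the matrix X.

L is on the right of X, so right-multiply by L⁻¹: X = KL⁻¹.
L has determinant 5; L⁻¹ = [[-9/5, 31/5, 19/5], [3/5, -12/5, -8/5], [-1, 3, 2]].
X = KL⁻¹ = [[-13, 11, 34], [-21, -33, 15]] · [[-9/5, 31/5, 19/5], [3/5, -12/5, -8/5], [-1, 3, 2]] = [[-4, -5, 1], [3, -6, 3]].

X = [[-4, -5, 1], [3, -6, 3]]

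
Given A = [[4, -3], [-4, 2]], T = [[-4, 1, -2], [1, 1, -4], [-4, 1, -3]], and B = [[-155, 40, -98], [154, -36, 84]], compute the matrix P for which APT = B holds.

Isolating P: multiply by A⁻¹ from the left and T⁻¹ from the right, so P = A⁻¹BT⁻¹.
det A = -4, so A⁻¹ = [[-1/2, -3/4], [-1, -1]].
det T = 5, so T⁻¹ = [[1/5, 1/5, -2/5], [19/5, 4/5, -18/5], [1, 0, -1]].
A⁻¹B = [[-38, 7, -14], [1, -4, 14]].
P = (A⁻¹B)T⁻¹ = [[5, -2, 4], [-1, -3, 0]].

P = [[5, -2, 4], [-1, -3, 0]]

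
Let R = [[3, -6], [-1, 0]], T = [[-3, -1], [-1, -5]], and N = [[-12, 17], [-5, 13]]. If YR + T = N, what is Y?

Y = [[-3, 0], [-3, -5]]

YR = N − T = [[-9, 18], [-4, 18]].
R is on the right of Y, so right-multiply by R⁻¹: Y = (N − T)R⁻¹.
det R = -6, so R⁻¹ = [[0, -1], [-1/6, -1/2]].
Y = (N − T)R⁻¹ = [[-3, 0], [-3, -5]].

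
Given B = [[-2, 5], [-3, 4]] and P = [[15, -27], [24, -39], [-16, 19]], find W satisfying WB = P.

Right-multiplying both sides by B⁻¹ gives W = PB⁻¹.
det B = 7; the adjugate gives B⁻¹ = [[4/7, -5/7], [3/7, -2/7]].
W = PB⁻¹ = [[15, -27], [24, -39], [-16, 19]] · [[4/7, -5/7], [3/7, -2/7]] = [[-3, -3], [-3, -6], [-1, 6]].

W = [[-3, -3], [-3, -6], [-1, 6]]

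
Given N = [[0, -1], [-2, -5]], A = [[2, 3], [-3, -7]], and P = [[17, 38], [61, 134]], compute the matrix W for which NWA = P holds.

W = [[0, -4], [-1, 5]]

W = N⁻¹PA⁻¹ (apply N⁻¹ on the left and A⁻¹ on the right).
N has determinant -2; N⁻¹ = [[5/2, -1/2], [-1, 0]].
det A = -5; the adjugate gives A⁻¹ = [[7/5, 3/5], [-3/5, -2/5]].
N⁻¹P = [[12, 28], [-17, -38]].
W = (N⁻¹P)A⁻¹ = [[0, -4], [-1, 5]].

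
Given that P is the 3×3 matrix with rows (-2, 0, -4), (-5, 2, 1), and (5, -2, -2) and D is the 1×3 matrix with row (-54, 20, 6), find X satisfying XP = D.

X = [[2, 6, -4]]

Right-multiplying both sides by P⁻¹ gives X = DP⁻¹.
det P = 4, so P⁻¹ = [[-1/2, 2, 2], [-5/4, 6, 11/2], [0, -1, -1]].
X = DP⁻¹ = [[-54, 20, 6]] · [[-1/2, 2, 2], [-5/4, 6, 11/2], [0, -1, -1]] = [[2, 6, -4]].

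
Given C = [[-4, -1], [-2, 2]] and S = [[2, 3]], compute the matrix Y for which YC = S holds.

Y = [[-1, 1]]

Right-multiplying both sides by C⁻¹ gives Y = SC⁻¹.
C has determinant -10; C⁻¹ = [[-1/5, -1/10], [-1/5, 2/5]].
Y = SC⁻¹ = [[2, 3]] · [[-1/5, -1/10], [-1/5, 2/5]] = [[-1, 1]].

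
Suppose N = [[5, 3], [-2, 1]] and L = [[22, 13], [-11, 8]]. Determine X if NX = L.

X = [[5, -1], [-1, 6]]

N is on the left of X, so left-multiply by N⁻¹: X = N⁻¹L.
det N = 11; the adjugate gives N⁻¹ = [[1/11, -3/11], [2/11, 5/11]].
X = N⁻¹L = [[1/11, -3/11], [2/11, 5/11]] · [[22, 13], [-11, 8]] = [[5, -1], [-1, 6]].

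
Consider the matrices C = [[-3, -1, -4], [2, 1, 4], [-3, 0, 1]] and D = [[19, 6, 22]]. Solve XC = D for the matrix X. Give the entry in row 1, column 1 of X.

Right-multiplying both sides by C⁻¹ gives X = DC⁻¹.
det C = -1, so C⁻¹ = [[-1, -1, 0], [14, 15, -4], [-3, -3, 1]].
X = DC⁻¹ = [[19, 6, 22]] · [[-1, -1, 0], [14, 15, -4], [-3, -3, 1]] = [[-1, 5, -2]].

-1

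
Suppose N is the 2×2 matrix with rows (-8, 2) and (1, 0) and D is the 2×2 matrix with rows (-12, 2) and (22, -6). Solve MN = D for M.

M = [[1, -4], [-3, -2]]

Right-multiplying both sides by N⁻¹ gives M = DN⁻¹.
det N = -2, so N⁻¹ = [[0, 1], [1/2, 4]].
M = DN⁻¹ = [[-12, 2], [22, -6]] · [[0, 1], [1/2, 4]] = [[1, -4], [-3, -2]].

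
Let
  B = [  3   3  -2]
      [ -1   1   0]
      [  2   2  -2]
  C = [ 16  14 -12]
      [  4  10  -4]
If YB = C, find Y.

Y = [[3, -1, 3], [3, 3, -1]]

Since B sits to the right of Y, Y = CB⁻¹.
det B = -4, so B⁻¹ = [[1/2, -1/2, -1/2], [1/2, 1/2, -1/2], [1, 0, -3/2]].
Y = CB⁻¹ = [[16, 14, -12], [4, 10, -4]] · [[1/2, -1/2, -1/2], [1/2, 1/2, -1/2], [1, 0, -3/2]] = [[3, -1, 3], [3, 3, -1]].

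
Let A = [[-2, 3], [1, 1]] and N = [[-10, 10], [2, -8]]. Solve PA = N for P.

P = [[4, -2], [-2, -2]]

Right-multiplying both sides by A⁻¹ gives P = NA⁻¹.
det A = -5, so A⁻¹ = [[-1/5, 3/5], [1/5, 2/5]].
P = NA⁻¹ = [[-10, 10], [2, -8]] · [[-1/5, 3/5], [1/5, 2/5]] = [[4, -2], [-2, -2]].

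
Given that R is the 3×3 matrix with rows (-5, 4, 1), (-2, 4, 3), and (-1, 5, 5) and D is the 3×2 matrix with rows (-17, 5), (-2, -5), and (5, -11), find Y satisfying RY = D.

Y = [[5, -4], [2, -4], [0, 1]]

Since R multiplies Y on the left, Y = R⁻¹D.
det R = -3; the adjugate gives R⁻¹ = [[-5/3, 5, -8/3], [-7/3, 8, -13/3], [2, -7, 4]].
Y = R⁻¹D = [[-5/3, 5, -8/3], [-7/3, 8, -13/3], [2, -7, 4]] · [[-17, 5], [-2, -5], [5, -11]] = [[5, -4], [2, -4], [0, 1]].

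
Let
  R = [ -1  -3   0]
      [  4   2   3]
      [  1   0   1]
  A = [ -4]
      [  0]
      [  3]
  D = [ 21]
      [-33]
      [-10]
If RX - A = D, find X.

X = [[-2], [-5], [-5]]

RX = D + A = [[17], [-33], [-7]].
R is on the left of X, so left-multiply by R⁻¹: X = R⁻¹(D + A).
det R = 1; the adjugate gives R⁻¹ = [[2, 3, -9], [-1, -1, 3], [-2, -3, 10]].
X = R⁻¹(D + A) = [[-2], [-5], [-5]].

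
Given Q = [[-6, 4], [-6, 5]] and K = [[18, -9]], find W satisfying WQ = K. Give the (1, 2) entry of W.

Right-multiplying both sides by Q⁻¹ gives W = KQ⁻¹.
Q has determinant -6; Q⁻¹ = [[-5/6, 2/3], [-1, 1]].
W = KQ⁻¹ = [[18, -9]] · [[-5/6, 2/3], [-1, 1]] = [[-6, 3]].

3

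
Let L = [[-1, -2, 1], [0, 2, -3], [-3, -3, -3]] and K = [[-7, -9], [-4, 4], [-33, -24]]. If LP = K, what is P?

P = [[3, 1], [4, 5], [4, 2]]

Since L multiplies P on the left, P = L⁻¹K.
det L = 3, so L⁻¹ = [[-5, -3, 4/3], [3, 2, -1], [2, 1, -2/3]].
P = L⁻¹K = [[-5, -3, 4/3], [3, 2, -1], [2, 1, -2/3]] · [[-7, -9], [-4, 4], [-33, -24]] = [[3, 1], [4, 5], [4, 2]].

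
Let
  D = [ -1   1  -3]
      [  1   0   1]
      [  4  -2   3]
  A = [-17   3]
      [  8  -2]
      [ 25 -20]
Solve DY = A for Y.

D is on the left of Y, so left-multiply by D⁻¹: Y = D⁻¹A.
det D = 5, so D⁻¹ = [[2/5, 3/5, 1/5], [1/5, 9/5, -2/5], [-2/5, 2/5, -1/5]].
Y = D⁻¹A = [[2/5, 3/5, 1/5], [1/5, 9/5, -2/5], [-2/5, 2/5, -1/5]] · [[-17, 3], [8, -2], [25, -20]] = [[3, -4], [1, 5], [5, 2]].

Y = [[3, -4], [1, 5], [5, 2]]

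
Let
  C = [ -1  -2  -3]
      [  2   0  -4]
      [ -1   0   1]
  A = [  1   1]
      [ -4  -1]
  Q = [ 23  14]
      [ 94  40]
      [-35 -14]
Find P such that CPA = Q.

Left-multiply by C⁻¹ and right-multiply by A⁻¹: P = C⁻¹QA⁻¹.
C has determinant -4; C⁻¹ = [[0, -1/2, -2], [-1/2, 1, 5/2], [0, -1/2, -1]].
det A = 3; the adjugate gives A⁻¹ = [[-1/3, -1/3], [4/3, 1/3]].
C⁻¹Q = [[23, 8], [-5, -2], [-12, -6]].
P = (C⁻¹Q)A⁻¹ = [[3, -5], [-1, 1], [-4, 2]].

P = [[3, -5], [-1, 1], [-4, 2]]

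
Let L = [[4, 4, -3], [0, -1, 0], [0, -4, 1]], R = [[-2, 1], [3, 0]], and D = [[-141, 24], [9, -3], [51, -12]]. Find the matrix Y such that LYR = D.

Y = [[3, -3], [3, -1], [0, 5]]

Isolating Y: multiply by L⁻¹ from the left and R⁻¹ from the right, so Y = L⁻¹DR⁻¹.
det L = -4, so L⁻¹ = [[1/4, -2, 3/4], [0, -1, 0], [0, -4, 1]].
R has determinant -3; R⁻¹ = [[0, 1/3], [1, 2/3]].
L⁻¹D = [[-15, 3], [-9, 3], [15, 0]].
Y = (L⁻¹D)R⁻¹ = [[3, -3], [3, -1], [0, 5]].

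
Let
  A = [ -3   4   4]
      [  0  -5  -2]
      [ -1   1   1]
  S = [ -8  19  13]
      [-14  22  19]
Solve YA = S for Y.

Y = [[1, -2, 5], [3, -1, 5]]

Since A sits to the right of Y, Y = SA⁻¹.
A has determinant -3; A⁻¹ = [[1, 0, -4], [-2/3, -1/3, 2], [5/3, 1/3, -5]].
Y = SA⁻¹ = [[-8, 19, 13], [-14, 22, 19]] · [[1, 0, -4], [-2/3, -1/3, 2], [5/3, 1/3, -5]] = [[1, -2, 5], [3, -1, 5]].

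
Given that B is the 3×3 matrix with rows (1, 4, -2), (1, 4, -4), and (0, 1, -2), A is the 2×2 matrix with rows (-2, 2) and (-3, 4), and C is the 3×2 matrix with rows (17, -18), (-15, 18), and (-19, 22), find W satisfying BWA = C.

W = [[3, -1], [-5, -1], [-5, -2]]

Left-multiply by B⁻¹ and right-multiply by A⁻¹: W = B⁻¹CA⁻¹.
det B = 2; the adjugate gives B⁻¹ = [[-2, 3, -4], [1, -1, 1], [1/2, -1/2, 0]].
det A = -2, so A⁻¹ = [[-2, 1], [-3/2, 1]].
B⁻¹C = [[-3, 2], [13, -14], [16, -18]].
W = (B⁻¹C)A⁻¹ = [[3, -1], [-5, -1], [-5, -2]].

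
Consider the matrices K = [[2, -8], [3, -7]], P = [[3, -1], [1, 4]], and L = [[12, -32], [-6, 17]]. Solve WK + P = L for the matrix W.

WK = L − P = [[9, -31], [-7, 13]].
Right-multiplying both sides by K⁻¹ gives W = (L − P)K⁻¹.
det K = 10; the adjugate gives K⁻¹ = [[-7/10, 4/5], [-3/10, 1/5]].
W = (L − P)K⁻¹ = [[3, 1], [1, -3]].

W = [[3, 1], [1, -3]]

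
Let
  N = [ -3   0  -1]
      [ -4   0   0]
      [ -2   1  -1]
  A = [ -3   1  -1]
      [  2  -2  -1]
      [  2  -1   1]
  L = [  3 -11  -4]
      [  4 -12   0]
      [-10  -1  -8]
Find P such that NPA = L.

Isolating P: multiply by N⁻¹ from the left and A⁻¹ from the right, so P = N⁻¹LA⁻¹.
det N = 4, so N⁻¹ = [[0, -1/4, 0], [-1, 1/4, 1], [-1, 3/4, 0]].
det A = 3; the adjugate gives A⁻¹ = [[-1, 0, -1], [-4/3, -1/3, -5/3], [2/3, -1/3, 4/3]].
N⁻¹L = [[-1, 3, 0], [-12, 7, -4], [0, 2, 4]].
P = (N⁻¹L)A⁻¹ = [[-3, -1, -4], [0, -1, -5], [0, -2, 2]].

P = [[-3, -1, -4], [0, -1, -5], [0, -2, 2]]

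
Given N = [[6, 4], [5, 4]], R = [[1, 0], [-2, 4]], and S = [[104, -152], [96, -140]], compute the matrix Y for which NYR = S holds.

Left-multiply by N⁻¹ and right-multiply by R⁻¹: Y = N⁻¹SR⁻¹.
N has determinant 4; N⁻¹ = [[1, -1], [-5/4, 3/2]].
R has determinant 4; R⁻¹ = [[1, 0], [1/2, 1/4]].
N⁻¹S = [[8, -12], [14, -20]].
Y = (N⁻¹S)R⁻¹ = [[2, -3], [4, -5]].

Y = [[2, -3], [4, -5]]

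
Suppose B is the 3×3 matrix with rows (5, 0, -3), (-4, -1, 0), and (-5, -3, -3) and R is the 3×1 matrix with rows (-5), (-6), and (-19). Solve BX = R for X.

B is on the left of X, so left-multiply by B⁻¹: X = B⁻¹R.
B has determinant -6; B⁻¹ = [[-1/2, -3/2, 1/2], [2, 5, -2], [-7/6, -5/2, 5/6]].
X = B⁻¹R = [[-1/2, -3/2, 1/2], [2, 5, -2], [-7/6, -5/2, 5/6]] · [[-5], [-6], [-19]] = [[2], [-2], [5]].

X = [[2], [-2], [5]]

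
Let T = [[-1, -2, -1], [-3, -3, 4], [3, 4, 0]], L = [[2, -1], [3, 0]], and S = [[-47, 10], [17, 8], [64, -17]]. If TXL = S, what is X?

Left-multiply by T⁻¹ and right-multiply by L⁻¹: X = T⁻¹SL⁻¹.
T has determinant -5; T⁻¹ = [[16/5, 4/5, 11/5], [-12/5, -3/5, -7/5], [3/5, 2/5, 3/5]].
det L = 3; the adjugate gives L⁻¹ = [[0, 1/3], [-1, 2/3]].
T⁻¹S = [[4, 1], [13, -5], [17, -1]].
X = (T⁻¹S)L⁻¹ = [[-1, 2], [5, 1], [1, 5]].

X = [[-1, 2], [5, 1], [1, 5]]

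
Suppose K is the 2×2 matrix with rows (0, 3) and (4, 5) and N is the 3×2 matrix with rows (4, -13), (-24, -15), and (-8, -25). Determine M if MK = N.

M = [[-6, 1], [5, -6], [-5, -2]]

Since K sits to the right of M, M = NK⁻¹.
K has determinant -12; K⁻¹ = [[-5/12, 1/4], [1/3, 0]].
M = NK⁻¹ = [[4, -13], [-24, -15], [-8, -25]] · [[-5/12, 1/4], [1/3, 0]] = [[-6, 1], [5, -6], [-5, -2]].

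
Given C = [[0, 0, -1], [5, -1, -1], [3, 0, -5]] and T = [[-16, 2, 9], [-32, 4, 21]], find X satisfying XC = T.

C is on the right of X, so right-multiply by C⁻¹: X = TC⁻¹.
det C = -3; the adjugate gives C⁻¹ = [[-5/3, 0, 1/3], [-22/3, -1, 5/3], [-1, 0, 0]].
X = TC⁻¹ = [[-16, 2, 9], [-32, 4, 21]] · [[-5/3, 0, 1/3], [-22/3, -1, 5/3], [-1, 0, 0]] = [[3, -2, -2], [3, -4, -4]].

X = [[3, -2, -2], [3, -4, -4]]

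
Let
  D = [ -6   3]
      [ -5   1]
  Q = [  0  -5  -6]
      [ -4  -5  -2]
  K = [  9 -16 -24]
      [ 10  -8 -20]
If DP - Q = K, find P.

DP = K + Q = [[9, -21, -30], [6, -13, -22]].
Left-multiplying both sides by D⁻¹ gives P = D⁻¹(K + Q).
det D = 9; the adjugate gives D⁻¹ = [[1/9, -1/3], [5/9, -2/3]].
P = D⁻¹(K + Q) = [[-1, 2, 4], [1, -3, -2]].

P = [[-1, 2, 4], [1, -3, -2]]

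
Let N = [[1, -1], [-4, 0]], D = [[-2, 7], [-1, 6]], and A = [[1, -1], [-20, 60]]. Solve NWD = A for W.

Left-multiply by N⁻¹ and right-multiply by D⁻¹: W = N⁻¹AD⁻¹.
det N = -4; the adjugate gives N⁻¹ = [[0, -1/4], [-1, -1/4]].
det D = -5, so D⁻¹ = [[-6/5, 7/5], [-1/5, 2/5]].
N⁻¹A = [[5, -15], [4, -14]].
W = (N⁻¹A)D⁻¹ = [[-3, 1], [-2, 0]].

W = [[-3, 1], [-2, 0]]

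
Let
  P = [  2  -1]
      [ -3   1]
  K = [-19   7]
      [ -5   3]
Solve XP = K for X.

X = [[-2, 5], [-4, -1]]

P is on the right of X, so right-multiply by P⁻¹: X = KP⁻¹.
det P = -1, so P⁻¹ = [[-1, -1], [-3, -2]].
X = KP⁻¹ = [[-19, 7], [-5, 3]] · [[-1, -1], [-3, -2]] = [[-2, 5], [-4, -1]].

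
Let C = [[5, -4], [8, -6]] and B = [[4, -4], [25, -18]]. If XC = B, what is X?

X = [[4, -2], [-3, 5]]

Right-multiplying both sides by C⁻¹ gives X = BC⁻¹.
det C = 2, so C⁻¹ = [[-3, 2], [-4, 5/2]].
X = BC⁻¹ = [[4, -4], [25, -18]] · [[-3, 2], [-4, 5/2]] = [[4, -2], [-3, 5]].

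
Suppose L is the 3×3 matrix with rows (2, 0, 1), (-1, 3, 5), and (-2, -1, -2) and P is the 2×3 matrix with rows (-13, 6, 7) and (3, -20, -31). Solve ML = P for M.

M = [[-2, 3, 3], [4, -5, 5]]

Right-multiplying both sides by L⁻¹ gives M = PL⁻¹.
L has determinant 5; L⁻¹ = [[-1/5, -1/5, -3/5], [-12/5, -2/5, -11/5], [7/5, 2/5, 6/5]].
M = PL⁻¹ = [[-13, 6, 7], [3, -20, -31]] · [[-1/5, -1/5, -3/5], [-12/5, -2/5, -11/5], [7/5, 2/5, 6/5]] = [[-2, 3, 3], [4, -5, 5]].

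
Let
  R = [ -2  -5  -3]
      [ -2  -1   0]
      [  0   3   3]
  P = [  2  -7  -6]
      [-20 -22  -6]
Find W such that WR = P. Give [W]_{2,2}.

4

Right-multiplying both sides by R⁻¹ gives W = PR⁻¹.
det R = -6; the adjugate gives R⁻¹ = [[1/2, -1, 1/2], [-1, 1, -1], [1, -1, 4/3]].
W = PR⁻¹ = [[2, -7, -6], [-20, -22, -6]] · [[1/2, -1, 1/2], [-1, 1, -1], [1, -1, 4/3]] = [[2, -3, 0], [6, 4, 4]].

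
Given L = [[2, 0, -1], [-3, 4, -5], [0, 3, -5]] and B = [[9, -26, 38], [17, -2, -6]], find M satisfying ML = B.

L is on the right of M, so right-multiply by L⁻¹: M = BL⁻¹.
det L = -1, so L⁻¹ = [[5, 3, -4], [15, 10, -13], [9, 6, -8]].
M = BL⁻¹ = [[9, -26, 38], [17, -2, -6]] · [[5, 3, -4], [15, 10, -13], [9, 6, -8]] = [[-3, -5, -2], [1, -5, 6]].

M = [[-3, -5, -2], [1, -5, 6]]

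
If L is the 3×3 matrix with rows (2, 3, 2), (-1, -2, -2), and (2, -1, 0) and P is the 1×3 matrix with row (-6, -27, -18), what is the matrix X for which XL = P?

X = [[-5, 4, 4]]

Since L sits to the right of X, X = PL⁻¹.
L has determinant -6; L⁻¹ = [[1/3, 1/3, 1/3], [2/3, 2/3, -1/3], [-5/6, -4/3, 1/6]].
X = PL⁻¹ = [[-6, -27, -18]] · [[1/3, 1/3, 1/3], [2/3, 2/3, -1/3], [-5/6, -4/3, 1/6]] = [[-5, 4, 4]].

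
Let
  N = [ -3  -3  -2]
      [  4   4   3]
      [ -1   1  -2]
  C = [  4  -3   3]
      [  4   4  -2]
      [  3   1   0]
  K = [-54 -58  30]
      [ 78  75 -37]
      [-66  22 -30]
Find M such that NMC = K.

M = [[2, 4, -2], [-4, 1, 0], [3, 0, 2]]

Isolating M: multiply by N⁻¹ from the left and C⁻¹ from the right, so M = N⁻¹KC⁻¹.
det N = 2; the adjugate gives N⁻¹ = [[-11/2, -4, -1/2], [5/2, 2, 1/2], [4, 3, 0]].
det C = 2; the adjugate gives C⁻¹ = [[1, 3/2, -3], [-3, -9/2, 10], [-4, -13/2, 14]].
N⁻¹K = [[18, 8, -2], [-12, 16, -14], [18, -7, 9]].
M = (N⁻¹K)C⁻¹ = [[2, 4, -2], [-4, 1, 0], [3, 0, 2]].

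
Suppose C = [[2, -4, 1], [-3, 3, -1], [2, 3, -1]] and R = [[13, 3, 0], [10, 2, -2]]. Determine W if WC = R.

C is on the right of W, so right-multiply by C⁻¹: W = RC⁻¹.
C has determinant 5; C⁻¹ = [[0, -1/5, 1/5], [-1, -4/5, -1/5], [-3, -14/5, -6/5]].
W = RC⁻¹ = [[13, 3, 0], [10, 2, -2]] · [[0, -1/5, 1/5], [-1, -4/5, -1/5], [-3, -14/5, -6/5]] = [[-3, -5, 2], [4, 2, 4]].

W = [[-3, -5, 2], [4, 2, 4]]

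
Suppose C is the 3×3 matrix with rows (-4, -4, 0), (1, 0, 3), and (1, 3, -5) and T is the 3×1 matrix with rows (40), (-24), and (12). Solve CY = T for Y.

Left-multiplying both sides by C⁻¹ gives Y = C⁻¹T.
det C = 4; the adjugate gives C⁻¹ = [[-9/4, -5, -3], [2, 5, 3], [3/4, 2, 1]].
Y = C⁻¹T = [[-9/4, -5, -3], [2, 5, 3], [3/4, 2, 1]] · [[40], [-24], [12]] = [[-6], [-4], [-6]].

Y = [[-6], [-4], [-6]]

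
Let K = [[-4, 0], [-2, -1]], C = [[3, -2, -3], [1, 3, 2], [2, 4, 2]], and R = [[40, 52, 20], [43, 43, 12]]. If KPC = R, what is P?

Isolating P: multiply by K⁻¹ from the left and C⁻¹ from the right, so P = K⁻¹RC⁻¹.
K has determinant 4; K⁻¹ = [[-1/4, 0], [1/2, -1]].
C has determinant -4; C⁻¹ = [[1/2, 2, -5/4], [-1/2, -3, 9/4], [1/2, 4, -11/4]].
K⁻¹R = [[-10, -13, -5], [-23, -17, -2]].
P = (K⁻¹R)C⁻¹ = [[-1, -1, -3], [-4, -3, -4]].

P = [[-1, -1, -3], [-4, -3, -4]]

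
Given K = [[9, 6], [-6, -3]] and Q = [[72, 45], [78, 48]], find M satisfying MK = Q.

M = [[6, -3], [6, -4]]

K is on the right of M, so right-multiply by K⁻¹: M = QK⁻¹.
K has determinant 9; K⁻¹ = [[-1/3, -2/3], [2/3, 1]].
M = QK⁻¹ = [[72, 45], [78, 48]] · [[-1/3, -2/3], [2/3, 1]] = [[6, -3], [6, -4]].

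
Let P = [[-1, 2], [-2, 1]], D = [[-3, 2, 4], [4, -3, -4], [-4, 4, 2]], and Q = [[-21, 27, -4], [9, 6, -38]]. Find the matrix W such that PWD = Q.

W = P⁻¹QD⁻¹ (apply P⁻¹ on the left and D⁻¹ on the right).
det P = 3; the adjugate gives P⁻¹ = [[1/3, -2/3], [2/3, -1/3]].
det D = 2, so D⁻¹ = [[5, 6, 2], [4, 5, 2], [2, 2, 1/2]].
P⁻¹Q = [[-13, 5, 24], [-17, 16, 10]].
W = (P⁻¹Q)D⁻¹ = [[3, -5, -4], [-1, -2, 3]].

W = [[3, -5, -4], [-1, -2, 3]]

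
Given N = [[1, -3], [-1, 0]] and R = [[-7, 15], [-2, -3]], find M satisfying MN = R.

Right-multiplying both sides by N⁻¹ gives M = RN⁻¹.
det N = -3; the adjugate gives N⁻¹ = [[0, -1], [-1/3, -1/3]].
M = RN⁻¹ = [[-7, 15], [-2, -3]] · [[0, -1], [-1/3, -1/3]] = [[-5, 2], [1, 3]].

M = [[-5, 2], [1, 3]]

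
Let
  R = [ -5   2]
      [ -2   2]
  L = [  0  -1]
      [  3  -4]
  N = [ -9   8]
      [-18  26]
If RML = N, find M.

M = [[-2, -1], [-3, -4]]

Left-multiply by R⁻¹ and right-multiply by L⁻¹: M = R⁻¹NL⁻¹.
det R = -6, so R⁻¹ = [[-1/3, 1/3], [-1/3, 5/6]].
det L = 3; the adjugate gives L⁻¹ = [[-4/3, 1/3], [-1, 0]].
R⁻¹N = [[-3, 6], [-12, 19]].
M = (R⁻¹N)L⁻¹ = [[-2, -1], [-3, -4]].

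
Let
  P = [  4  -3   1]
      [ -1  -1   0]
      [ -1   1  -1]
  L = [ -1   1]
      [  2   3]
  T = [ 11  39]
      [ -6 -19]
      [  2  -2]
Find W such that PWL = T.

Left-multiply by P⁻¹ and right-multiply by L⁻¹: W = P⁻¹TL⁻¹.
P has determinant 5; P⁻¹ = [[1/5, -2/5, 1/5], [-1/5, -3/5, -1/5], [-2/5, -1/5, -7/5]].
L has determinant -5; L⁻¹ = [[-3/5, 1/5], [2/5, 1/5]].
P⁻¹T = [[5, 15], [1, 4], [-6, -9]].
W = (P⁻¹T)L⁻¹ = [[3, 4], [1, 1], [0, -3]].

W = [[3, 4], [1, 1], [0, -3]]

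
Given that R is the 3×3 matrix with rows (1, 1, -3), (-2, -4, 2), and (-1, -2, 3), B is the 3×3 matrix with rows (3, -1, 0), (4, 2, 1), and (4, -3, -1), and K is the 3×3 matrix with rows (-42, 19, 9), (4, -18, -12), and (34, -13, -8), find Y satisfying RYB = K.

Y = [[-2, 4, -3], [4, -1, 0], [-4, 3, 4]]

Left-multiply by R⁻¹ and right-multiply by B⁻¹: Y = R⁻¹KB⁻¹.
R has determinant -4; R⁻¹ = [[2, -3/4, 5/2], [-1, 0, -1], [0, -1/4, 1/2]].
B has determinant -5; B⁻¹ = [[-1/5, 1/5, 1/5], [-8/5, 3/5, 3/5], [4, -1, -2]].
R⁻¹K = [[-2, 19, 7], [8, -6, -1], [16, -2, -1]].
Y = (R⁻¹K)B⁻¹ = [[-2, 4, -3], [4, -1, 0], [-4, 3, 4]].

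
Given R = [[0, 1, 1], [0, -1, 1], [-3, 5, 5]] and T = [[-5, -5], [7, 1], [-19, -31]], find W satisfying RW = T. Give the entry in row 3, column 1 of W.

1

Left-multiplying both sides by R⁻¹ gives W = R⁻¹T.
det R = -6; the adjugate gives R⁻¹ = [[5/3, 0, -1/3], [1/2, -1/2, 0], [1/2, 1/2, 0]].
W = R⁻¹T = [[5/3, 0, -1/3], [1/2, -1/2, 0], [1/2, 1/2, 0]] · [[-5, -5], [7, 1], [-19, -31]] = [[-2, 2], [-6, -3], [1, -2]].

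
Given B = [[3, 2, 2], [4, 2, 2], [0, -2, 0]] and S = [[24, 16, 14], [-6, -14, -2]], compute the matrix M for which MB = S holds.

Right-multiplying both sides by B⁻¹ gives M = SB⁻¹.
det B = -4, so B⁻¹ = [[-1, 1, 0], [0, 0, -1/2], [2, -3/2, 1/2]].
M = SB⁻¹ = [[24, 16, 14], [-6, -14, -2]] · [[-1, 1, 0], [0, 0, -1/2], [2, -3/2, 1/2]] = [[4, 3, -1], [2, -3, 6]].

M = [[4, 3, -1], [2, -3, 6]]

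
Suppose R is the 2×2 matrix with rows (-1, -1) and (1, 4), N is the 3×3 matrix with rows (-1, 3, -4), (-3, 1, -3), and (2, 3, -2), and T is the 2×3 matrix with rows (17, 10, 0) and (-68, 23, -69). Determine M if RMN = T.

Isolating M: multiply by R⁻¹ from the left and N⁻¹ from the right, so M = R⁻¹TN⁻¹.
det R = -3; the adjugate gives R⁻¹ = [[-4/3, -1/3], [1/3, 1/3]].
det N = 1; the adjugate gives N⁻¹ = [[7, -6, -5], [-12, 10, 9], [-11, 9, 8]].
R⁻¹T = [[0, -21, 23], [-17, 11, -23]].
M = (R⁻¹T)N⁻¹ = [[-1, -3, -5], [2, 5, 0]].

M = [[-1, -3, -5], [2, 5, 0]]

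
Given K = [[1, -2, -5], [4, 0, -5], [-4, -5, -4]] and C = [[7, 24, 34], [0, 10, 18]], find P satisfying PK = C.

P = [[3, -5, -6], [0, -2, -2]]

Right-multiplying both sides by K⁻¹ gives P = CK⁻¹.
det K = 3, so K⁻¹ = [[-25/3, 17/3, 10/3], [12, -8, -5], [-20/3, 13/3, 8/3]].
P = CK⁻¹ = [[7, 24, 34], [0, 10, 18]] · [[-25/3, 17/3, 10/3], [12, -8, -5], [-20/3, 13/3, 8/3]] = [[3, -5, -6], [0, -2, -2]].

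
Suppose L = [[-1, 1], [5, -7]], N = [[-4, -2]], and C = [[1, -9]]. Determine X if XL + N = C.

X = [[0, 1]]

XL = C − N = [[5, -7]].
Since L sits to the right of X, X = (C − N)L⁻¹.
L has determinant 2; L⁻¹ = [[-7/2, -1/2], [-5/2, -1/2]].
X = (C − N)L⁻¹ = [[0, 1]].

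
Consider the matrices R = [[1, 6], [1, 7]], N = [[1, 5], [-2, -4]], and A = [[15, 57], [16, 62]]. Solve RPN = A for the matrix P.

P = [[3, -3], [1, 0]]

P = R⁻¹AN⁻¹ (apply R⁻¹ on the left and N⁻¹ on the right).
R has determinant 1; R⁻¹ = [[7, -6], [-1, 1]].
det N = 6; the adjugate gives N⁻¹ = [[-2/3, -5/6], [1/3, 1/6]].
R⁻¹A = [[9, 27], [1, 5]].
P = (R⁻¹A)N⁻¹ = [[3, -3], [1, 0]].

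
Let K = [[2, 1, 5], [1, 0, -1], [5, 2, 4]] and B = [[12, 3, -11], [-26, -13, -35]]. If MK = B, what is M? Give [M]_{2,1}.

K is on the right of M, so right-multiply by K⁻¹: M = BK⁻¹.
det K = 5; the adjugate gives K⁻¹ = [[2/5, 6/5, -1/5], [-9/5, -17/5, 7/5], [2/5, 1/5, -1/5]].
M = BK⁻¹ = [[12, 3, -11], [-26, -13, -35]] · [[2/5, 6/5, -1/5], [-9/5, -17/5, 7/5], [2/5, 1/5, -1/5]] = [[-5, 2, 4], [-1, 6, -6]].

-1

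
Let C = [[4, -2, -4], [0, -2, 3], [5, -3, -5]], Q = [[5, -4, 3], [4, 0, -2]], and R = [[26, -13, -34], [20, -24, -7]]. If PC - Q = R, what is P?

P = [[4, 0, 3], [1, 5, 4]]

PC = R + Q = [[31, -17, -31], [24, -24, -9]].
Right-multiplying both sides by C⁻¹ gives P = (R + Q)C⁻¹.
C has determinant 6; C⁻¹ = [[19/6, 1/3, -7/3], [5/2, 0, -2], [5/3, 1/3, -4/3]].
P = (R + Q)C⁻¹ = [[4, 0, 3], [1, 5, 4]].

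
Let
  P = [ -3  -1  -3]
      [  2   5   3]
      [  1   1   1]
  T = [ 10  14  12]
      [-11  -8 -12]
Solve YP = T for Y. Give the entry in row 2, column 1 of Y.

3

Since P sits to the right of Y, Y = TP⁻¹.
det P = 2, so P⁻¹ = [[1, -1, 6], [1/2, 0, 3/2], [-3/2, 1, -13/2]].
Y = TP⁻¹ = [[10, 14, 12], [-11, -8, -12]] · [[1, -1, 6], [1/2, 0, 3/2], [-3/2, 1, -13/2]] = [[-1, 2, 3], [3, -1, 0]].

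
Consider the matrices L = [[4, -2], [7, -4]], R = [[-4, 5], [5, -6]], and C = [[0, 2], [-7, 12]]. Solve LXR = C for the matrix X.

X = [[2, 3], [-1, 2]]

X = L⁻¹CR⁻¹ (apply L⁻¹ on the left and R⁻¹ on the right).
L has determinant -2; L⁻¹ = [[2, -1], [7/2, -2]].
det R = -1, so R⁻¹ = [[6, 5], [5, 4]].
L⁻¹C = [[7, -8], [14, -17]].
X = (L⁻¹C)R⁻¹ = [[2, 3], [-1, 2]].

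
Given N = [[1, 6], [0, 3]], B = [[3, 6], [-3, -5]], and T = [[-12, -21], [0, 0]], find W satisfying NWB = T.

Isolating W: multiply by N⁻¹ from the left and B⁻¹ from the right, so W = N⁻¹TB⁻¹.
det N = 3, so N⁻¹ = [[1, -2], [0, 1/3]].
det B = 3, so B⁻¹ = [[-5/3, -2], [1, 1]].
N⁻¹T = [[-12, -21], [0, 0]].
W = (N⁻¹T)B⁻¹ = [[-1, 3], [0, 0]].

W = [[-1, 3], [0, 0]]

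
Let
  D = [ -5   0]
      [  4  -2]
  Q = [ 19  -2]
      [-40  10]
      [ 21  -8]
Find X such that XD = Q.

X = [[-3, 1], [4, -5], [-1, 4]]

Since D sits to the right of X, X = QD⁻¹.
det D = 10; the adjugate gives D⁻¹ = [[-1/5, 0], [-2/5, -1/2]].
X = QD⁻¹ = [[19, -2], [-40, 10], [21, -8]] · [[-1/5, 0], [-2/5, -1/2]] = [[-3, 1], [4, -5], [-1, 4]].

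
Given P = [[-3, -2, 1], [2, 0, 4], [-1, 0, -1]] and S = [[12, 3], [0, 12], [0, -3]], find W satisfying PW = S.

W = [[0, 0], [-6, 0], [0, 3]]

Since P multiplies W on the left, W = P⁻¹S.
det P = 4, so P⁻¹ = [[0, -1/2, -2], [-1/2, 1, 7/2], [0, 1/2, 1]].
W = P⁻¹S = [[0, -1/2, -2], [-1/2, 1, 7/2], [0, 1/2, 1]] · [[12, 3], [0, 12], [0, -3]] = [[0, 0], [-6, 0], [0, 3]].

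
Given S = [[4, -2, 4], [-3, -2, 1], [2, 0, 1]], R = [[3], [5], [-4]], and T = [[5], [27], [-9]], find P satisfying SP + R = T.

P = [[-5], [-1], [5]]

SP = T − R = [[2], [22], [-5]].
Left-multiplying both sides by S⁻¹ gives P = S⁻¹(T − R).
S has determinant -2; S⁻¹ = [[1, -1, -3], [-5/2, 2, 8], [-2, 2, 7]].
P = S⁻¹(T − R) = [[-5], [-1], [5]].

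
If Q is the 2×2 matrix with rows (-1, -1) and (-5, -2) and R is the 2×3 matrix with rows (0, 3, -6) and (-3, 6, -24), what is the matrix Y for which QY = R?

Left-multiplying both sides by Q⁻¹ gives Y = Q⁻¹R.
det Q = -3; the adjugate gives Q⁻¹ = [[2/3, -1/3], [-5/3, 1/3]].
Y = Q⁻¹R = [[2/3, -1/3], [-5/3, 1/3]] · [[0, 3, -6], [-3, 6, -24]] = [[1, 0, 4], [-1, -3, 2]].

Y = [[1, 0, 4], [-1, -3, 2]]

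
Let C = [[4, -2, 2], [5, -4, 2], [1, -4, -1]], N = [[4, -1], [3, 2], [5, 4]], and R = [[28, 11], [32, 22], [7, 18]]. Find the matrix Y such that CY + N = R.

CY = R − N = [[24, 12], [29, 20], [2, 14]].
C is on the left of Y, so left-multiply by C⁻¹: Y = C⁻¹(R − N).
det C = 2; the adjugate gives C⁻¹ = [[6, -5, 2], [7/2, -3, 1], [-8, 7, -3]].
Y = C⁻¹(R − N) = [[3, 0], [-1, -4], [5, 2]].

Y = [[3, 0], [-1, -4], [5, 2]]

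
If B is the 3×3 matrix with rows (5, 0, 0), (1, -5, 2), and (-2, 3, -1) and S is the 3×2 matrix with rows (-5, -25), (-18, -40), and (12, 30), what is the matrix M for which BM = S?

B is on the left of M, so left-multiply by B⁻¹: M = B⁻¹S.
det B = -5, so B⁻¹ = [[1/5, 0, 0], [3/5, 1, 2], [7/5, 3, 5]].
M = B⁻¹S = [[1/5, 0, 0], [3/5, 1, 2], [7/5, 3, 5]] · [[-5, -25], [-18, -40], [12, 30]] = [[-1, -5], [3, 5], [-1, -5]].

M = [[-1, -5], [3, 5], [-1, -5]]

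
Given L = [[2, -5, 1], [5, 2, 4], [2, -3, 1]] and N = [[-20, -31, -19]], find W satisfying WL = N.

Since L sits to the right of W, W = NL⁻¹.
det L = -6, so L⁻¹ = [[-7/3, -1/3, 11/3], [-1/2, 0, 1/2], [19/6, 2/3, -29/6]].
W = NL⁻¹ = [[-20, -31, -19]] · [[-7/3, -1/3, 11/3], [-1/2, 0, 1/2], [19/6, 2/3, -29/6]] = [[2, -6, 3]].

W = [[2, -6, 3]]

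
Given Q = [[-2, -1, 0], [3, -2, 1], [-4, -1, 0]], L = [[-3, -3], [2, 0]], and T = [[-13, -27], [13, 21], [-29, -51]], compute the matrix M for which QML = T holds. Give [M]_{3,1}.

M = Q⁻¹TL⁻¹ (apply Q⁻¹ on the left and L⁻¹ on the right).
Q has determinant 2; Q⁻¹ = [[1/2, 0, -1/2], [-2, 0, 1], [-11/2, 1, 7/2]].
L has determinant 6; L⁻¹ = [[0, 1/2], [-1/3, -1/2]].
Q⁻¹T = [[8, 12], [-3, 3], [-17, -9]].
M = (Q⁻¹T)L⁻¹ = [[-4, -2], [-1, -3], [3, -4]].

3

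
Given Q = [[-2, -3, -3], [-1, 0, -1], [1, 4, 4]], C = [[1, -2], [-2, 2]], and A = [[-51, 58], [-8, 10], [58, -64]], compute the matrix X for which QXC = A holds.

X = [[2, -2], [1, -5], [0, -1]]

Isolating X: multiply by Q⁻¹ from the left and C⁻¹ from the right, so X = Q⁻¹AC⁻¹.
det Q = -5; the adjugate gives Q⁻¹ = [[-4/5, 0, -3/5], [-3/5, 1, -1/5], [4/5, -1, 3/5]].
det C = -2; the adjugate gives C⁻¹ = [[-1, -1], [-1, -1/2]].
Q⁻¹A = [[6, -8], [11, -12], [2, -2]].
X = (Q⁻¹A)C⁻¹ = [[2, -2], [1, -5], [0, -1]].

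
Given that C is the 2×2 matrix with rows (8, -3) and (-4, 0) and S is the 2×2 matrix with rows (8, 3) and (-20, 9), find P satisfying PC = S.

Since C sits to the right of P, P = SC⁻¹.
det C = -12, so C⁻¹ = [[0, -1/4], [-1/3, -2/3]].
P = SC⁻¹ = [[8, 3], [-20, 9]] · [[0, -1/4], [-1/3, -2/3]] = [[-1, -4], [-3, -1]].

P = [[-1, -4], [-3, -1]]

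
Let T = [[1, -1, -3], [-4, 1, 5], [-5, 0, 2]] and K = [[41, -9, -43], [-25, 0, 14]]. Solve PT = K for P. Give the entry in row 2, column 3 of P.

Right-multiplying both sides by T⁻¹ gives P = KT⁻¹.
det T = 4; the adjugate gives T⁻¹ = [[1/2, 1/2, -1/2], [-17/4, -13/4, 7/4], [5/4, 5/4, -3/4]].
P = KT⁻¹ = [[41, -9, -43], [-25, 0, 14]] · [[1/2, 1/2, -1/2], [-17/4, -13/4, 7/4], [5/4, 5/4, -3/4]] = [[5, -4, -4], [5, 5, 2]].

2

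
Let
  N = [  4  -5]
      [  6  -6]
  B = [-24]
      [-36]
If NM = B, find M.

M = [[-6], [0]]

Since N multiplies M on the left, M = N⁻¹B.
det N = 6, so N⁻¹ = [[-1, 5/6], [-1, 2/3]].
M = N⁻¹B = [[-1, 5/6], [-1, 2/3]] · [[-24], [-36]] = [[-6], [0]].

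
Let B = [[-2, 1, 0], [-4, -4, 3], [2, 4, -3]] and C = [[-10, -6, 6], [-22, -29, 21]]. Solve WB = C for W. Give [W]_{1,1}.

2

B is on the right of W, so right-multiply by B⁻¹: W = CB⁻¹.
det B = -6, so B⁻¹ = [[0, -1/2, -1/2], [1, -1, -1], [4/3, -5/3, -2]].
W = CB⁻¹ = [[-10, -6, 6], [-22, -29, 21]] · [[0, -1/2, -1/2], [1, -1, -1], [4/3, -5/3, -2]] = [[2, 1, -1], [-1, 5, -2]].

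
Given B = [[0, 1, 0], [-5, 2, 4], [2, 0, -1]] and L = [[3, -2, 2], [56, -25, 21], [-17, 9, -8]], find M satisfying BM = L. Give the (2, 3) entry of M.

2

B is on the left of M, so left-multiply by B⁻¹: M = B⁻¹L.
det B = 3, so B⁻¹ = [[-2/3, 1/3, 4/3], [1, 0, 0], [-4/3, 2/3, 5/3]].
M = B⁻¹L = [[-2/3, 1/3, 4/3], [1, 0, 0], [-4/3, 2/3, 5/3]] · [[3, -2, 2], [56, -25, 21], [-17, 9, -8]] = [[-6, 5, -5], [3, -2, 2], [5, 1, -2]].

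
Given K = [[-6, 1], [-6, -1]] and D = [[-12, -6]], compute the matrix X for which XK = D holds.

Right-multiplying both sides by K⁻¹ gives X = DK⁻¹.
det K = 12, so K⁻¹ = [[-1/12, -1/12], [1/2, -1/2]].
X = DK⁻¹ = [[-12, -6]] · [[-1/12, -1/12], [1/2, -1/2]] = [[-2, 4]].

X = [[-2, 4]]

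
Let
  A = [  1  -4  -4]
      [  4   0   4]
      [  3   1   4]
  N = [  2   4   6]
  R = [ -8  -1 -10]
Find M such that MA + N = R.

M = [[1, -2, -1]]

MA = R − N = [[-10, -5, -16]].
Right-multiplying both sides by A⁻¹ gives M = (R − N)A⁻¹.
det A = -4; the adjugate gives A⁻¹ = [[1, -3, 4], [1, -4, 5], [-1, 13/4, -4]].
M = (R − N)A⁻¹ = [[1, -2, -1]].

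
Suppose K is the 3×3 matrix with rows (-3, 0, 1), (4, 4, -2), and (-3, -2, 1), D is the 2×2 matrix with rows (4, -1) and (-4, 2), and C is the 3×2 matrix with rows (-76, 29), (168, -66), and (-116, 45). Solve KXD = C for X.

X = [[4, -4], [2, -3], [3, -2]]

X = K⁻¹CD⁻¹ (apply K⁻¹ on the left and D⁻¹ on the right).
K has determinant 4; K⁻¹ = [[0, -1/2, -1], [1/2, 0, -1/2], [1, -3/2, -3]].
det D = 4, so D⁻¹ = [[1/2, 1/4], [1, 1]].
K⁻¹C = [[32, -12], [20, -8], [20, -7]].
X = (K⁻¹C)D⁻¹ = [[4, -4], [2, -3], [3, -2]].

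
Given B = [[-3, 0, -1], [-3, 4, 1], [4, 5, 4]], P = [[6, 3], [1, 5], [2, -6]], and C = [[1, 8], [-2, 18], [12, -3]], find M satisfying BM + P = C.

M = [[0, -1], [-2, 3], [5, -2]]

BM = C − P = [[-5, 5], [-3, 13], [10, 3]].
Since B multiplies M on the left, M = B⁻¹(C − P).
det B = -2, so B⁻¹ = [[-11/2, 5/2, -2], [-8, 4, -3], [31/2, -15/2, 6]].
M = B⁻¹(C − P) = [[0, -1], [-2, 3], [5, -2]].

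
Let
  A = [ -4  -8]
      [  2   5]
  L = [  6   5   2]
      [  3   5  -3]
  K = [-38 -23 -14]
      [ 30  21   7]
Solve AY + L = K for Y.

Y = [[1, 3, 0], [5, 2, 2]]

AY = K − L = [[-44, -28, -16], [27, 16, 10]].
Since A multiplies Y on the left, Y = A⁻¹(K − L).
det A = -4, so A⁻¹ = [[-5/4, -2], [1/2, 1]].
Y = A⁻¹(K − L) = [[1, 3, 0], [5, 2, 2]].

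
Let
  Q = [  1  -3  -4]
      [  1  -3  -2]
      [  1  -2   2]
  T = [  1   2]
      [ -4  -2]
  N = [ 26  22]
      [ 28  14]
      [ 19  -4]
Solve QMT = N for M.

Isolating M: multiply by Q⁻¹ from the left and T⁻¹ from the right, so M = Q⁻¹NT⁻¹.
Q has determinant -2; Q⁻¹ = [[5, -7, 3], [2, -3, 1], [-1/2, 1/2, 0]].
T has determinant 6; T⁻¹ = [[-1/3, -1/3], [2/3, 1/6]].
Q⁻¹N = [[-9, 0], [-13, -2], [1, -4]].
M = (Q⁻¹N)T⁻¹ = [[3, 3], [3, 4], [-3, -1]].

M = [[3, 3], [3, 4], [-3, -1]]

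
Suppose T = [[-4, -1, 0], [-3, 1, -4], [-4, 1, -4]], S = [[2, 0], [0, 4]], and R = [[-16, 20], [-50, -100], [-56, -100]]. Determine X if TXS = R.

X = T⁻¹RS⁻¹ (apply T⁻¹ on the left and S⁻¹ on the right).
T has determinant -4; T⁻¹ = [[0, 1, -1], [-1, -4, 4], [-1/4, -2, 7/4]].
det S = 8; the adjugate gives S⁻¹ = [[1/2, 0], [0, 1/4]].
T⁻¹R = [[6, 0], [-8, -20], [6, 20]].
X = (T⁻¹R)S⁻¹ = [[3, 0], [-4, -5], [3, 5]].

X = [[3, 0], [-4, -5], [3, 5]]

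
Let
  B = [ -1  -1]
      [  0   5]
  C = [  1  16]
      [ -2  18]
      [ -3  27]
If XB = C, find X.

X = [[-1, 3], [2, 4], [3, 6]]

B is on the right of X, so right-multiply by B⁻¹: X = CB⁻¹.
det B = -5, so B⁻¹ = [[-1, -1/5], [0, 1/5]].
X = CB⁻¹ = [[1, 16], [-2, 18], [-3, 27]] · [[-1, -1/5], [0, 1/5]] = [[-1, 3], [2, 4], [3, 6]].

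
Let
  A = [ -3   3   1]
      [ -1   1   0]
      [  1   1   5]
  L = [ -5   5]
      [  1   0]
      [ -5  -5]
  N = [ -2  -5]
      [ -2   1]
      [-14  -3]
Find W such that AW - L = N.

W = [[1, 3], [0, 4], [-4, -3]]

AW = N + L = [[-7, 0], [-1, 1], [-19, -8]].
A is on the left of W, so left-multiply by A⁻¹: W = A⁻¹(N + L).
det A = -2; the adjugate gives A⁻¹ = [[-5/2, 7, 1/2], [-5/2, 8, 1/2], [1, -3, 0]].
W = A⁻¹(N + L) = [[1, 3], [0, 4], [-4, -3]].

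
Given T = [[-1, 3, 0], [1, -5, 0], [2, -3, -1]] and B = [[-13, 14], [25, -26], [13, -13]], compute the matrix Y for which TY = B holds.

Y = [[-5, 4], [-6, 6], [-5, 3]]

Left-multiplying both sides by T⁻¹ gives Y = T⁻¹B.
det T = -2; the adjugate gives T⁻¹ = [[-5/2, -3/2, 0], [-1/2, -1/2, 0], [-7/2, -3/2, -1]].
Y = T⁻¹B = [[-5/2, -3/2, 0], [-1/2, -1/2, 0], [-7/2, -3/2, -1]] · [[-13, 14], [25, -26], [13, -13]] = [[-5, 4], [-6, 6], [-5, 3]].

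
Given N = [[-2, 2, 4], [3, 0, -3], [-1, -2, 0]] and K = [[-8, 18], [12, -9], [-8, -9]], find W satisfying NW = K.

Since N multiplies W on the left, W = N⁻¹K.
det N = -6, so N⁻¹ = [[1, 4/3, 1], [-1/2, -2/3, -1], [1, 1, 1]].
W = N⁻¹K = [[1, 4/3, 1], [-1/2, -2/3, -1], [1, 1, 1]] · [[-8, 18], [12, -9], [-8, -9]] = [[0, -3], [4, 6], [-4, 0]].

W = [[0, -3], [4, 6], [-4, 0]]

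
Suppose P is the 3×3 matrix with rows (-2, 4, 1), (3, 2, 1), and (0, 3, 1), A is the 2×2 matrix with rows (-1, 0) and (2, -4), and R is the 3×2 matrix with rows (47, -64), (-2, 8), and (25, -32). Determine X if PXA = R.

X = P⁻¹RA⁻¹ (apply P⁻¹ on the left and A⁻¹ on the right).
P has determinant -1; P⁻¹ = [[1, 1, -2], [3, 2, -5], [-9, -6, 16]].
det A = 4, so A⁻¹ = [[-1, 0], [-1/2, -1/4]].
P⁻¹R = [[-5, 8], [12, -16], [-11, 16]].
X = (P⁻¹R)A⁻¹ = [[1, -2], [-4, 4], [3, -4]].

X = [[1, -2], [-4, 4], [3, -4]]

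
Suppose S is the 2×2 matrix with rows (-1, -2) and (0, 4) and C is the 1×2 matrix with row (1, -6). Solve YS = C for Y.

Y = [[-1, -2]]

Right-multiplying both sides by S⁻¹ gives Y = CS⁻¹.
det S = -4; the adjugate gives S⁻¹ = [[-1, -1/2], [0, 1/4]].
Y = CS⁻¹ = [[1, -6]] · [[-1, -1/2], [0, 1/4]] = [[-1, -2]].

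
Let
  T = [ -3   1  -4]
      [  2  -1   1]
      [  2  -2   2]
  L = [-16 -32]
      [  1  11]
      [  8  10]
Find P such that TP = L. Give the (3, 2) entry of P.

5

T is on the left of P, so left-multiply by T⁻¹: P = T⁻¹L.
det T = 6, so T⁻¹ = [[0, 1, -1/2], [-1/3, 1/3, -5/6], [-1/3, -2/3, 1/6]].
P = T⁻¹L = [[0, 1, -1/2], [-1/3, 1/3, -5/6], [-1/3, -2/3, 1/6]] · [[-16, -32], [1, 11], [8, 10]] = [[-3, 6], [-1, 6], [6, 5]].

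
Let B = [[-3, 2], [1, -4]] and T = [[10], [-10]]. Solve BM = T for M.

Since B multiplies M on the left, M = B⁻¹T.
B has determinant 10; B⁻¹ = [[-2/5, -1/5], [-1/10, -3/10]].
M = B⁻¹T = [[-2/5, -1/5], [-1/10, -3/10]] · [[10], [-10]] = [[-2], [2]].

M = [[-2], [2]]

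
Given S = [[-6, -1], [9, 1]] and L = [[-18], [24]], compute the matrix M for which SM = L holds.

S is on the left of M, so left-multiply by S⁻¹: M = S⁻¹L.
det S = 3; the adjugate gives S⁻¹ = [[1/3, 1/3], [-3, -2]].
M = S⁻¹L = [[1/3, 1/3], [-3, -2]] · [[-18], [24]] = [[2], [6]].

M = [[2], [6]]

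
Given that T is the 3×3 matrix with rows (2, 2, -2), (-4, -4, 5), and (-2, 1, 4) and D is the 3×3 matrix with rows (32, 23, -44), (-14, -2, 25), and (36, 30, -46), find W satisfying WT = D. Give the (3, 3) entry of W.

-2

Since T sits to the right of W, W = DT⁻¹.
det T = -6; the adjugate gives T⁻¹ = [[7/2, 5/3, -1/3], [-1, -2/3, 1/3], [2, 1, 0]].
W = DT⁻¹ = [[32, 23, -44], [-14, -2, 25], [36, 30, -46]] · [[7/2, 5/3, -1/3], [-1, -2/3, 1/3], [2, 1, 0]] = [[1, -6, -3], [3, 3, 4], [4, -6, -2]].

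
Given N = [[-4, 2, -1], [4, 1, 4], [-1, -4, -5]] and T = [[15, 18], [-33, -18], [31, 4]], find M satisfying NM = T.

M = [[-6, -6], [-5, -2], [-1, 2]]

Since N multiplies M on the left, M = N⁻¹T.
det N = 3, so N⁻¹ = [[11/3, 14/3, 3], [16/3, 19/3, 4], [-5, -6, -4]].
M = N⁻¹T = [[11/3, 14/3, 3], [16/3, 19/3, 4], [-5, -6, -4]] · [[15, 18], [-33, -18], [31, 4]] = [[-6, -6], [-5, -2], [-1, 2]].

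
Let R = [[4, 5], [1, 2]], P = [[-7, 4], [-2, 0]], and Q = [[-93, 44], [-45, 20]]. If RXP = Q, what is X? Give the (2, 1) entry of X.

Left-multiply by R⁻¹ and right-multiply by P⁻¹: X = R⁻¹QP⁻¹.
det R = 3, so R⁻¹ = [[2/3, -5/3], [-1/3, 4/3]].
P has determinant 8; P⁻¹ = [[0, -1/2], [1/4, -7/8]].
R⁻¹Q = [[13, -4], [-29, 12]].
X = (R⁻¹Q)P⁻¹ = [[-1, -3], [3, 4]].

3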